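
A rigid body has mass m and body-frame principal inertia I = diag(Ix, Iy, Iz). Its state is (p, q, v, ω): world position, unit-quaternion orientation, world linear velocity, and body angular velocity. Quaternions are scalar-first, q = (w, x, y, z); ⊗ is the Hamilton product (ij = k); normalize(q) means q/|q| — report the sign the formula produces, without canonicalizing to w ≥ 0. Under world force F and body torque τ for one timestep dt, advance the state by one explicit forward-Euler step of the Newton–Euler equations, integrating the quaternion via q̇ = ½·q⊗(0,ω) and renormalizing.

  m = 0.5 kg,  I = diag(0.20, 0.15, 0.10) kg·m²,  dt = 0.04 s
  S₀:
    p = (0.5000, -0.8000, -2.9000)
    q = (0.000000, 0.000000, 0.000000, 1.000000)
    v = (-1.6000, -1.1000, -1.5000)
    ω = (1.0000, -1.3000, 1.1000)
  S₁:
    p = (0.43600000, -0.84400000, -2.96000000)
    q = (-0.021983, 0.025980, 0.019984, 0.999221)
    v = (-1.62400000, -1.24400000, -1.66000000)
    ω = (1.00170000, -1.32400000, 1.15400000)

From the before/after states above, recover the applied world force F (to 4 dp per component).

F = (-0.3000, -1.8000, -2.0000)

v₁ − v₀ = (-0.02400000, -0.14400000, -0.16000000)
F = m·Δv/dt = (-0.3000, -1.8000, -2.0000)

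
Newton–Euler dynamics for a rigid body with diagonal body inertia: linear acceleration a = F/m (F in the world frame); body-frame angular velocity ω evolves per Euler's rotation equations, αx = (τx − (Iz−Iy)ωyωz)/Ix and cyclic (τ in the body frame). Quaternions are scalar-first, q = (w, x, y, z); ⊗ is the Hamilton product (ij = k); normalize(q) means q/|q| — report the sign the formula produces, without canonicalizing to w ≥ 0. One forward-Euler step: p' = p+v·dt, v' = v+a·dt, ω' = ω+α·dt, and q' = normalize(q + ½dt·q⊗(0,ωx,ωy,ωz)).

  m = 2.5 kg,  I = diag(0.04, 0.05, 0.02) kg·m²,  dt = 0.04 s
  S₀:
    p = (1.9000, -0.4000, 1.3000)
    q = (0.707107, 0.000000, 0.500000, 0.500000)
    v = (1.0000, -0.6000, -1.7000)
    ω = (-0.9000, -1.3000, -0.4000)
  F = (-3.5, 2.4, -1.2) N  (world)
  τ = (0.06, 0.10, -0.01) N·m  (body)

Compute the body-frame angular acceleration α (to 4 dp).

precession coupling ω×(Iω) = (-0.0156, 0.0072, 0.0117)
α = I⁻¹(τ − ω×Iω) = (1.8900, 1.8560, -1.0850)

α = (1.8900, 1.8560, -1.0850)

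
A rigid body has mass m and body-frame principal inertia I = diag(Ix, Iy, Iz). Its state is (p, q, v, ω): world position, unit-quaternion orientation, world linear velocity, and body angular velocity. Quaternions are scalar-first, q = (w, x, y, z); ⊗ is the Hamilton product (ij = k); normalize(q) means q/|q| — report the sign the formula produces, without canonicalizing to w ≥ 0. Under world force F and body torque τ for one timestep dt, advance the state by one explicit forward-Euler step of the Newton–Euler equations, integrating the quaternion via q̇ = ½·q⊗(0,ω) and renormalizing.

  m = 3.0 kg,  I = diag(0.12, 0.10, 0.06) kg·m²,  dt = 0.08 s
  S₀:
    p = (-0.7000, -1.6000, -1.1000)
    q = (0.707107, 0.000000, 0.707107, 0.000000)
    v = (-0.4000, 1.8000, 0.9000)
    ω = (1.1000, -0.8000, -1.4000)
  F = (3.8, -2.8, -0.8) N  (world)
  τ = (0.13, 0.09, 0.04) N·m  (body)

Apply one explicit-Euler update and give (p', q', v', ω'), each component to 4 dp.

p' = (-0.7320, -1.4560, -1.0280)
q' = (0.7275, -0.0085, 0.6824, -0.0705)
v' = (-0.2987, 1.7253, 0.8787)
ω' = (1.2165, -0.6541, -1.3701)

precession coupling ω×(Iω) = (-0.0448, -0.0924, 0.0176)
angular accel α = (1.4567, 1.8240, 0.3733)
ω' = ω + α·dt = (1.2165, -0.6541, -1.3701)
2q̇ = q⊗(0,ω) = (0.5656856, -0.2121321, -0.5656856, -1.7677675)
updated quaternion q' = (0.7275, -0.0085, 0.6824, -0.0705)
a = F/m = (1.2667, -0.9333, -0.2667)
new position p' = (-0.7320, -1.4560, -1.0280)
v + (F/m)dt = (-0.2987, 1.7253, 0.8787)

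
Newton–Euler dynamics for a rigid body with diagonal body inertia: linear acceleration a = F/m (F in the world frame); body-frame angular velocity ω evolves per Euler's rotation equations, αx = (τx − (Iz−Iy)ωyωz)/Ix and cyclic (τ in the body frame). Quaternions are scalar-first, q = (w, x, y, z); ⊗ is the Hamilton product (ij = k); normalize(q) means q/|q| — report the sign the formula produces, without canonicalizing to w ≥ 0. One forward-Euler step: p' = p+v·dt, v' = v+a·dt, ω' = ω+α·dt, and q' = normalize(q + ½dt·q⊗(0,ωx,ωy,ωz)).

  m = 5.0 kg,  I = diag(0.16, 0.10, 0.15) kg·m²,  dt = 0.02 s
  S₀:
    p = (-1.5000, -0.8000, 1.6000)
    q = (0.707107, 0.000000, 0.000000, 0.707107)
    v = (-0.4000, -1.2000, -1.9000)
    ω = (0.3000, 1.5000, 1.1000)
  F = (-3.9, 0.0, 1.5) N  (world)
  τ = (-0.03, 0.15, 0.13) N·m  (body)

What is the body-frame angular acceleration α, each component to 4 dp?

α = (-0.7031, 1.4670, 1.0467)

precession coupling ω×(Iω) = (0.0825, 0.0033, -0.0270)
α = I⁻¹(τ − ω×Iω) = (-0.7031, 1.4670, 1.0467)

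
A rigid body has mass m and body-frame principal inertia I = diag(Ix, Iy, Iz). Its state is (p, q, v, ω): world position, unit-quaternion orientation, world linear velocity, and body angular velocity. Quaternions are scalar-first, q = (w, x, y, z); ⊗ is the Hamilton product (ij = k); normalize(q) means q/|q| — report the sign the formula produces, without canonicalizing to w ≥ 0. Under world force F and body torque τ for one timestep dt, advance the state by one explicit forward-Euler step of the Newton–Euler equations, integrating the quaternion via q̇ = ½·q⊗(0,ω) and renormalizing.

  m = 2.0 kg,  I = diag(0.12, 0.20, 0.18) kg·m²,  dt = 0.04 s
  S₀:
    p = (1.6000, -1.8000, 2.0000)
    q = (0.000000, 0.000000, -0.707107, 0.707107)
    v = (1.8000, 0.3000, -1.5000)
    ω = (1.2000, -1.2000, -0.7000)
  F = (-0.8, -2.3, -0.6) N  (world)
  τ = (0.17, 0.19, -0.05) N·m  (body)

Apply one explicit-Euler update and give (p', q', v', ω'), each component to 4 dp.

p' = (1.6720, -1.7880, 1.9400)
q' = (-0.0071, 0.0269, -0.6897, 0.7236)
v' = (1.7840, 0.2540, -1.5120)
ω' = (1.2623, -1.1721, -0.6855)

p + v·dt = (1.6720, -1.7880, 1.9400)
v' = v + a·dt = (1.7840, 0.2540, -1.5120)
α = I⁻¹(τ − ω×Iω) = (1.5567, 0.6980, 0.3622)
ω + α·dt = (1.2623, -1.1721, -0.6855)
q⊗(0,ω) = (-0.3535535, 1.3435033, 0.8485284, 0.8485284)
q + ½dt·q⊗(0,ω), renormalized = (-0.0071, 0.0269, -0.6897, 0.7236)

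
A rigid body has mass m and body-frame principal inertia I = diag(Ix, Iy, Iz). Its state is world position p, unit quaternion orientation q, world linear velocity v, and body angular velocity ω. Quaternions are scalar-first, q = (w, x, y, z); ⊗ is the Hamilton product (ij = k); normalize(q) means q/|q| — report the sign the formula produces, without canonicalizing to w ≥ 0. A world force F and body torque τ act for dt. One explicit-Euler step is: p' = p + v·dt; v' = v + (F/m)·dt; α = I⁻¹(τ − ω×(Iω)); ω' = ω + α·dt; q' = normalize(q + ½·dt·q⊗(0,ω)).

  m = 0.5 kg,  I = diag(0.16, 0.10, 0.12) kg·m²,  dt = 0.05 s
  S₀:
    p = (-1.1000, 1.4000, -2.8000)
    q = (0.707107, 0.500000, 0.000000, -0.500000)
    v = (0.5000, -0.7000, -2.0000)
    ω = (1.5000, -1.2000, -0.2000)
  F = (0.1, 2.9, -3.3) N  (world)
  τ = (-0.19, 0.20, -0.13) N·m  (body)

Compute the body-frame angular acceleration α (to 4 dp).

ω×(Iω) gyroscopic = (0.0048, -0.0120, 0.1080)
(τ − ω×Iω)/I = (-1.2175, 2.1200, -1.9833)

α = (-1.2175, 2.1200, -1.9833)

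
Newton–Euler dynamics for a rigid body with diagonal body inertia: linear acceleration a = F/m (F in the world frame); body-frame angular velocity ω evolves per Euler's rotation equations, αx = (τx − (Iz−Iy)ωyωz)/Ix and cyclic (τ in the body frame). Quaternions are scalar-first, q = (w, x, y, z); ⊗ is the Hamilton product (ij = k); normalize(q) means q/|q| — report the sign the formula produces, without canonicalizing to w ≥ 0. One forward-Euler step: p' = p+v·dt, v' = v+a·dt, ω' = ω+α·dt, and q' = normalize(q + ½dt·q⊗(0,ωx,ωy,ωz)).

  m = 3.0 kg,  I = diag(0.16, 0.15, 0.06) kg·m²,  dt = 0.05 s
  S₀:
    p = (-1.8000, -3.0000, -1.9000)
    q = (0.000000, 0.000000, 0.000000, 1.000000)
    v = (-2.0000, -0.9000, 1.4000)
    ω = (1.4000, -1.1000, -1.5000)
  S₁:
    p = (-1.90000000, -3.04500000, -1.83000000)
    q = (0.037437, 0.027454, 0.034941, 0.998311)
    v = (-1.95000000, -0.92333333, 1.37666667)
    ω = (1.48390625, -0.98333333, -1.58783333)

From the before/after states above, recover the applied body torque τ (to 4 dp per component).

rate change Δω = (0.08390625, 0.11666667, -0.08783333)
precession coupling = (-0.1485, -0.2100, 0.0154)
applied torque τ = (0.1200, 0.1400, -0.0900)

τ = (0.1200, 0.1400, -0.0900)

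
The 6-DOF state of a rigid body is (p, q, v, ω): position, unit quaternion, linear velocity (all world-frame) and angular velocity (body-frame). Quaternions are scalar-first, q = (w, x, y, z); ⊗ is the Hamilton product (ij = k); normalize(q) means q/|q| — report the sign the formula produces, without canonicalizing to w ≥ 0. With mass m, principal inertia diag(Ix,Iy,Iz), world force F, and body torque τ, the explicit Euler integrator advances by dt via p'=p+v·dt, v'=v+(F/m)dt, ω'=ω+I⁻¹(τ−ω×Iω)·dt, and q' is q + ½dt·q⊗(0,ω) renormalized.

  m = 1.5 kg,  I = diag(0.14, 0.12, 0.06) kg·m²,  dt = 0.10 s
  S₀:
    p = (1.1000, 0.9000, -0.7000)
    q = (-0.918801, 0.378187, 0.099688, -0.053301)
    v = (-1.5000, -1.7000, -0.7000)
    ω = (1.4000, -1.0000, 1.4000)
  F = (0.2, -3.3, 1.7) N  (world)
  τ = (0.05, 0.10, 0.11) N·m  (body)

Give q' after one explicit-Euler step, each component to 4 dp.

Hamilton product q⊗(0,ω) = (-0.3551524, -1.2000592, 0.3147178, -1.8040716)
q + ½dt·q⊗(0,ω), renormalized = (-0.9309, 0.3162, 0.1147, -0.1426)

q' = (-0.9309, 0.3162, 0.1147, -0.1426)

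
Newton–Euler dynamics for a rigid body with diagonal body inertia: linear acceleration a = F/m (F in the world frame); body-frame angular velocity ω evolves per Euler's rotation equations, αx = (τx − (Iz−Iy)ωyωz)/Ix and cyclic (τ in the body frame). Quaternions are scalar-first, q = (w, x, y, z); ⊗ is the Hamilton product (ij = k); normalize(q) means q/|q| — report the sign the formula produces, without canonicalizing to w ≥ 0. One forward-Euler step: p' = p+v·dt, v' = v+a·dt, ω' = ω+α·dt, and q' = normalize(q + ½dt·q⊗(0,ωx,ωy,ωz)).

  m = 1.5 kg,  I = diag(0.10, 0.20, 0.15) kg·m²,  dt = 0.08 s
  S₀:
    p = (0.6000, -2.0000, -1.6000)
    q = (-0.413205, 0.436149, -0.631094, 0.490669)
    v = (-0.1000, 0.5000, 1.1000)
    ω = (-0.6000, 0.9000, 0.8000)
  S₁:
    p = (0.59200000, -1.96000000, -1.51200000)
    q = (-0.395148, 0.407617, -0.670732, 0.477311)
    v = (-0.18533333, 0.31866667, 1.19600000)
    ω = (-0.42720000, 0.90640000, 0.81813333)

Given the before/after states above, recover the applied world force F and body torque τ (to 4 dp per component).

rate change Δω = (0.17280000, 0.00640000, 0.01813333)
gyro term ω₀×Iω₀ = (-0.0360, 0.0240, -0.0540)
I·α + gyro = (0.1800, 0.0400, -0.0200)
Δv = v₁−v₀ = (-0.08533333, -0.18133333, 0.09600000)
applied force F = (-1.6000, -3.4000, 1.8000)

F = (-1.6000, -3.4000, 1.8000)
τ = (0.1800, 0.0400, -0.0200)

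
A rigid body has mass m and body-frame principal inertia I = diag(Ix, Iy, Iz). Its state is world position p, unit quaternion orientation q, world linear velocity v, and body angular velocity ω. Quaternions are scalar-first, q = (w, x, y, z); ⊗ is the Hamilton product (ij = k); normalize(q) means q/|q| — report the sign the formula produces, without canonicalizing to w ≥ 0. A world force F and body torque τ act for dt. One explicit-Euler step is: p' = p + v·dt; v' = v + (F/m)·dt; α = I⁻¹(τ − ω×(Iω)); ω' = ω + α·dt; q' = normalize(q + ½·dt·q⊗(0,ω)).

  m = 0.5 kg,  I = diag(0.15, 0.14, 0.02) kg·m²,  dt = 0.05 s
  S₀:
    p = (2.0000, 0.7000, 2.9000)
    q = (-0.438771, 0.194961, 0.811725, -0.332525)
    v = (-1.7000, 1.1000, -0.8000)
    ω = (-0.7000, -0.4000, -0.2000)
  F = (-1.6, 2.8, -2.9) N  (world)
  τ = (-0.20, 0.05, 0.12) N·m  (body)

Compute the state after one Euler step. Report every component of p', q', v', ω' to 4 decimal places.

α = I⁻¹(τ − ω×Iω) = (-1.2693, 0.2271, 6.1400)
new body rate ω' = (-0.7635, -0.3886, 0.1070)
2q̇ = q⊗(0,ω) = (0.3946577, 0.0117847, 0.4472681, 0.5779773)
q' = normalize(q + ½dt·q⊗(0,ω)) = (-0.4288, 0.1952, 0.8227, -0.3180)
linear accel F/m = (-3.2000, 5.6000, -5.8000)
p' = p + v·dt = (1.9150, 0.7550, 2.8600)
v' = v + a·dt = (-1.8600, 1.3800, -1.0900)

p' = (1.9150, 0.7550, 2.8600)
q' = (-0.4288, 0.1952, 0.8227, -0.3180)
v' = (-1.8600, 1.3800, -1.0900)
ω' = (-0.7635, -0.3886, 0.1070)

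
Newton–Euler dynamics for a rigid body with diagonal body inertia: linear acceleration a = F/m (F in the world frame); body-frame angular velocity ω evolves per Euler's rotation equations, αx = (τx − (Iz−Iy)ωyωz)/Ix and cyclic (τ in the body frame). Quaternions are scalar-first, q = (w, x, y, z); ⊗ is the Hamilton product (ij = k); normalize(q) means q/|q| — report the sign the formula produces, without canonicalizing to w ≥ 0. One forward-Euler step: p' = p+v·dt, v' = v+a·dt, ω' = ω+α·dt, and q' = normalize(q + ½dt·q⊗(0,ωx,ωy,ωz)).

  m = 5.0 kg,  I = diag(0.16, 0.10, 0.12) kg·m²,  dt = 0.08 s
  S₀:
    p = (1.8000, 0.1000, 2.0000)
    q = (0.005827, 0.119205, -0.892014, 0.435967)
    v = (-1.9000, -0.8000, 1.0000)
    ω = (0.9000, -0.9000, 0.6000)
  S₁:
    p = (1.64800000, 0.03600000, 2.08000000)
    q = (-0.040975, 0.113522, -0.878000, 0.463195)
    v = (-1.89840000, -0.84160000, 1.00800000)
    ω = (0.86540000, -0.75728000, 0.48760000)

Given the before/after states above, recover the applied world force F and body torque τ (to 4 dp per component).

F = (0.1000, -2.6000, 0.5000)
τ = (-0.0800, 0.2000, -0.1200)

v₁ − v₀ = (0.00160000, -0.04160000, 0.00800000)
m·(v₁−v₀)/dt = (0.1000, -2.6000, 0.5000)
ω₁ − ω₀ = (-0.03460000, 0.14272000, -0.11240000)
I·α + gyro = (-0.0800, 0.2000, -0.1200)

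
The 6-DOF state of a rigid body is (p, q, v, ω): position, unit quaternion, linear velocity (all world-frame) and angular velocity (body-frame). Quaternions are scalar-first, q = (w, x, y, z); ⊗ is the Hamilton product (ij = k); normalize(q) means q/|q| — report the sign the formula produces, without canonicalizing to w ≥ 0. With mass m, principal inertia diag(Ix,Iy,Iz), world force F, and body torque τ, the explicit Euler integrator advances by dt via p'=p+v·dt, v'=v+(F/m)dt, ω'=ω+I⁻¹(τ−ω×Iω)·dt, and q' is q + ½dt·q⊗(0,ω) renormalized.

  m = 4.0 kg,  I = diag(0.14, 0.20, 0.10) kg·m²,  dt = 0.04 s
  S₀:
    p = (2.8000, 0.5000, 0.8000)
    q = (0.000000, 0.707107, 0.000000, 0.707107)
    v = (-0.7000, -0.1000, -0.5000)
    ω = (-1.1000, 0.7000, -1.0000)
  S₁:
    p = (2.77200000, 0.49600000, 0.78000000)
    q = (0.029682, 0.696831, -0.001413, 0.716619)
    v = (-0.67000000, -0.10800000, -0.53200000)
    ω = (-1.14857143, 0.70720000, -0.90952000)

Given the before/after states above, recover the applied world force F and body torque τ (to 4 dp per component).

F = (3.0000, -0.8000, -3.2000)
τ = (-0.1000, 0.0800, 0.1800)

rate change Δω = (-0.04857143, 0.00720000, 0.09048000)
I·α + gyro = (-0.1000, 0.0800, 0.1800)
velocity change Δv = (0.03000000, -0.00800000, -0.03200000)
applied force F = (3.0000, -0.8000, -3.2000)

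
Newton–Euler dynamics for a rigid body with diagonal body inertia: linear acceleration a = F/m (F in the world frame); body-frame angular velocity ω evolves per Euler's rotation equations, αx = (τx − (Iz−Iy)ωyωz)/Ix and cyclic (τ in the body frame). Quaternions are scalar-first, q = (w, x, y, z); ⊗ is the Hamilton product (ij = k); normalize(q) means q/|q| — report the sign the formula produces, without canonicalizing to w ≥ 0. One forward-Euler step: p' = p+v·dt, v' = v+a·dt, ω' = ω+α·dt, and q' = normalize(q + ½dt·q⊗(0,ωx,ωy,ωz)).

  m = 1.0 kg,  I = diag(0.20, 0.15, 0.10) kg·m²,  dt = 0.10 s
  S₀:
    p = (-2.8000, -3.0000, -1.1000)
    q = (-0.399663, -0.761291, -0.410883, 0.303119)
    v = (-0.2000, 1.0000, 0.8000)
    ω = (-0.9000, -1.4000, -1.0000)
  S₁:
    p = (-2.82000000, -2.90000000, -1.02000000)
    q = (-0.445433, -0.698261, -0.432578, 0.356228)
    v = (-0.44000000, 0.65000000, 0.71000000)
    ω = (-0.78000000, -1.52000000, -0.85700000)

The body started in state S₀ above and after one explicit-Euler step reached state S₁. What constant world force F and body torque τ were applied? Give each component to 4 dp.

Δω = ω₁−ω₀ = (0.12000000, -0.12000000, 0.14300000)
precession coupling = (-0.0700, 0.0900, -0.0630)
applied torque τ = (0.1700, -0.0900, 0.0800)
v₁ − v₀ = (-0.24000000, -0.35000000, -0.09000000)
applied force F = (-2.4000, -3.5000, -0.9000)

F = (-2.4000, -3.5000, -0.9000)
τ = (0.1700, -0.0900, 0.0800)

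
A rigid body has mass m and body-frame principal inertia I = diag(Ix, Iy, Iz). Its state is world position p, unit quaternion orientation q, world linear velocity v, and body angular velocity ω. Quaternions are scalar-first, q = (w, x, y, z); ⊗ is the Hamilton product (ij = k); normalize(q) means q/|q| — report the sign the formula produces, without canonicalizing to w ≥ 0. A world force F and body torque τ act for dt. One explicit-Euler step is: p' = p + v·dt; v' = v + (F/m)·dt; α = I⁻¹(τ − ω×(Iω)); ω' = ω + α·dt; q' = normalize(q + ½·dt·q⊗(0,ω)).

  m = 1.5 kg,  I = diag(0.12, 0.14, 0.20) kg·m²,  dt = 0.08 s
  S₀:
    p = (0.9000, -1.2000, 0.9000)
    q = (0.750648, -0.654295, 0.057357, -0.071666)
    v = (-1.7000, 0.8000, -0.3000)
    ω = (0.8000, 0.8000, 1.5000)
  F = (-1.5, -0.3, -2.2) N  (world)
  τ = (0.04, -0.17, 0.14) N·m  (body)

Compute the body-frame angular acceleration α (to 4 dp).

precession coupling ω×(Iω) = (0.0720, -0.0960, 0.0128)
(τ − ω×Iω)/I = (-0.2667, -0.5286, 0.6360)

α = (-0.2667, -0.5286, 0.6360)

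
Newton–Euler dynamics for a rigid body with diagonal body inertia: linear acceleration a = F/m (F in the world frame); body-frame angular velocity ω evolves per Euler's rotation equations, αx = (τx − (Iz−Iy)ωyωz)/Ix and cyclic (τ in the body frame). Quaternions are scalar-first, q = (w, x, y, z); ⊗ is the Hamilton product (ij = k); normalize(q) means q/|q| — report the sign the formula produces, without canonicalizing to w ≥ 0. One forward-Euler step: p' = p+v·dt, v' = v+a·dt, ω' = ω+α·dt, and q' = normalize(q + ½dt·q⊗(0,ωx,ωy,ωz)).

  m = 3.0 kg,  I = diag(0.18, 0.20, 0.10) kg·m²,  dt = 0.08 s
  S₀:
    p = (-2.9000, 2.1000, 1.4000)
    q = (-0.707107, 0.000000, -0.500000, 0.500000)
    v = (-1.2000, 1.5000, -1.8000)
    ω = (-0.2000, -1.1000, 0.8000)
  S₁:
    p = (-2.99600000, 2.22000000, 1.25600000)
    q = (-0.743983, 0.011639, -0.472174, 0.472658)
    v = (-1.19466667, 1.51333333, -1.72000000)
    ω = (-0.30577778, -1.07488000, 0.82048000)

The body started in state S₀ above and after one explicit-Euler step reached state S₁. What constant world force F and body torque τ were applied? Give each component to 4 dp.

F = (0.2000, 0.5000, 3.0000)
τ = (-0.1500, 0.0500, 0.0300)

v₁ − v₀ = (0.00533333, 0.01333333, 0.08000000)
applied force F = (0.2000, 0.5000, 3.0000)
Δω = ω₁−ω₀ = (-0.10577778, 0.02512000, 0.02048000)
ω₀×(Iω₀) = (0.0880, -0.0128, 0.0044)
applied torque τ = (-0.1500, 0.0500, 0.0300)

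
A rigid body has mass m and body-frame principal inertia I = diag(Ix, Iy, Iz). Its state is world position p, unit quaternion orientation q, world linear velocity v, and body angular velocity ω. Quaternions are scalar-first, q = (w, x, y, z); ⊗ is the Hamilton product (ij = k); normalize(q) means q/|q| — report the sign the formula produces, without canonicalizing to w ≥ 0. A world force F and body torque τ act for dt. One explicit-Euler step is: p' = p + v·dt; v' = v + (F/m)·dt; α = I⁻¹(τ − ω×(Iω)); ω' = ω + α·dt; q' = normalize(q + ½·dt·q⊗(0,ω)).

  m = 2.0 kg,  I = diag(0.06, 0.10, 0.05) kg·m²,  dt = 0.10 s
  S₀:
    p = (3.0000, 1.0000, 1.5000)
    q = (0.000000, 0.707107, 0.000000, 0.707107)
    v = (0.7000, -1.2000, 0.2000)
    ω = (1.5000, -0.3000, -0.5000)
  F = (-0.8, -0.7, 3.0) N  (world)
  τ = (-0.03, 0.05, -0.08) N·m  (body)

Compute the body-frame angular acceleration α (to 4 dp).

α = (-0.3750, 0.5750, -1.2400)

gyro term ω×Iω = (-0.0075, -0.0075, -0.0180)
α = I⁻¹(τ − ω×Iω) = (-0.3750, 0.5750, -1.2400)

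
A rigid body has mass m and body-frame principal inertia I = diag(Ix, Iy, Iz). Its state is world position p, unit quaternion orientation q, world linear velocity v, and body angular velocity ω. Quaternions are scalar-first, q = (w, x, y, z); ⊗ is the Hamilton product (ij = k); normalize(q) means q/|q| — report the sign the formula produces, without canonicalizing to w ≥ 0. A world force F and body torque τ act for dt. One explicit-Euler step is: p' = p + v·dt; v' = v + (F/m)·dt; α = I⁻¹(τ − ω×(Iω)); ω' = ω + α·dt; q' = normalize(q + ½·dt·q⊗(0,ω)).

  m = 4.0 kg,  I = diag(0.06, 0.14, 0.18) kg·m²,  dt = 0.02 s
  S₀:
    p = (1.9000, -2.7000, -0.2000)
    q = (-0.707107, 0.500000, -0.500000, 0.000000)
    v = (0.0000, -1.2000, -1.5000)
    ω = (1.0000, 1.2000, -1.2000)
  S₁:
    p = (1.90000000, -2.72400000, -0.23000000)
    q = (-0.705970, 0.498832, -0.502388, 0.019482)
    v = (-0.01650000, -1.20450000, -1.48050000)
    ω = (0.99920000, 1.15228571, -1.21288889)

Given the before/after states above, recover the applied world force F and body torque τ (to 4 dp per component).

F = (-3.3000, -0.9000, 3.9000)
τ = (-0.0600, -0.1900, -0.0200)

rate change Δω = (-0.00080000, -0.04771429, -0.01288889)
precession coupling = (-0.0576, 0.1440, 0.0960)
applied torque τ = (-0.0600, -0.1900, -0.0200)
Δv = v₁−v₀ = (-0.01650000, -0.00450000, 0.01950000)
m·(v₁−v₀)/dt = (-3.3000, -0.9000, 3.9000)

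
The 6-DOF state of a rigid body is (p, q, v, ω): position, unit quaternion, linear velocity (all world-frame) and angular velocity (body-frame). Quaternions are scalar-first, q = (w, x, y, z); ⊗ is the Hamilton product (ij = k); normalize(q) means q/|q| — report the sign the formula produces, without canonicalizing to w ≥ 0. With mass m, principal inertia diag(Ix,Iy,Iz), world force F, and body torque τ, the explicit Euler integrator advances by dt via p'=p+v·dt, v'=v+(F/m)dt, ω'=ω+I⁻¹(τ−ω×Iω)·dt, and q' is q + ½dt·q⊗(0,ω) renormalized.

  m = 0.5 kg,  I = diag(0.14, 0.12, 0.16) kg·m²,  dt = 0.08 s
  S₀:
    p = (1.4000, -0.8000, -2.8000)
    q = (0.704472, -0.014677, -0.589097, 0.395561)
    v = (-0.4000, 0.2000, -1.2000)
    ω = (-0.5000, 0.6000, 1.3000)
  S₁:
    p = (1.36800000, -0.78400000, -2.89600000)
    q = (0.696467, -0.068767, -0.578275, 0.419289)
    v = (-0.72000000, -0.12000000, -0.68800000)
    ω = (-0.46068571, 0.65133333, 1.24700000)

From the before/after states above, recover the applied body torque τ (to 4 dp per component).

ω₁ − ω₀ = (0.03931429, 0.05133333, -0.05300000)
applied torque τ = (0.1000, 0.0900, -0.1000)

τ = (0.1000, 0.0900, -0.1000)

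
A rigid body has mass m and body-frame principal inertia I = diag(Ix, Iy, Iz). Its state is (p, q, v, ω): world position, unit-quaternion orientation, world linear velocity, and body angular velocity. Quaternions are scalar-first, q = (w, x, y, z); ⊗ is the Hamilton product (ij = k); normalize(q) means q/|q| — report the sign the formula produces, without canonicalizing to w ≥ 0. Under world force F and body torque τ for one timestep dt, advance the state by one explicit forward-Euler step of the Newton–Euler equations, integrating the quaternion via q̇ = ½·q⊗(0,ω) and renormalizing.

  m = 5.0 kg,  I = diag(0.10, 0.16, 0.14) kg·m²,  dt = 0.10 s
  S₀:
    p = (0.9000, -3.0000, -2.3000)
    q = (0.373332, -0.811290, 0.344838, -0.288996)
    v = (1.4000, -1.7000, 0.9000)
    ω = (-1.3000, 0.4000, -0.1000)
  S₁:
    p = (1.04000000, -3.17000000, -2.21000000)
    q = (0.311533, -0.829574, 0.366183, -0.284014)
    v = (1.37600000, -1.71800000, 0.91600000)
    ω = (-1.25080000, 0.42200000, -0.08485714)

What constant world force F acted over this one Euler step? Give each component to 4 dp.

F = (-1.2000, -0.9000, 0.8000)

Δv = v₁−v₀ = (-0.02400000, -0.01800000, 0.01600000)
F = m·Δv/dt = (-1.2000, -0.9000, 0.8000)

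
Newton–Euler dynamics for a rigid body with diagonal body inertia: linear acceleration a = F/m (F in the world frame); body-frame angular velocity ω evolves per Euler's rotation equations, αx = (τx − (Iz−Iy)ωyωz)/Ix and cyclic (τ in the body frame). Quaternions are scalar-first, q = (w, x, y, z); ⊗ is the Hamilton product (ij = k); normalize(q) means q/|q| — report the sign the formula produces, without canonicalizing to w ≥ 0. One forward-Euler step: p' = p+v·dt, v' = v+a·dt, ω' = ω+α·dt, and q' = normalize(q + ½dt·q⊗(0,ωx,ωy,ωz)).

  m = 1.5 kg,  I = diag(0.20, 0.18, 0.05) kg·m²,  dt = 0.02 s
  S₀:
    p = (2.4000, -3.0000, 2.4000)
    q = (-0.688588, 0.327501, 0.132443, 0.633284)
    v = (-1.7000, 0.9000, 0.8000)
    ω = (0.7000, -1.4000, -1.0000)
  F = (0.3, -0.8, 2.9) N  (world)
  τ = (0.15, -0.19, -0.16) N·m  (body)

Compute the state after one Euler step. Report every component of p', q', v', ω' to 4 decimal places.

a = F/m = (0.2000, -0.5333, 1.9333)
p' = p + v·dt = (2.3660, -2.9820, 2.4160)
v' = v + a·dt = (-1.6960, 0.8893, 0.8387)
(τ − ω×Iω)/I = (1.6600, -0.4722, -3.5920)
ω + α·dt = (0.7332, -1.4094, -1.0718)
Hamilton product q⊗(0,ω) = (0.5894535, 0.2721430, 1.7348230, 0.1373765)
q' = normalize(q + ½dt·q⊗(0,ω)) = (-0.6826, 0.3302, 0.1498, 0.6345)

p' = (2.3660, -2.9820, 2.4160)
q' = (-0.6826, 0.3302, 0.1498, 0.6345)
v' = (-1.6960, 0.8893, 0.8387)
ω' = (0.7332, -1.4094, -1.0718)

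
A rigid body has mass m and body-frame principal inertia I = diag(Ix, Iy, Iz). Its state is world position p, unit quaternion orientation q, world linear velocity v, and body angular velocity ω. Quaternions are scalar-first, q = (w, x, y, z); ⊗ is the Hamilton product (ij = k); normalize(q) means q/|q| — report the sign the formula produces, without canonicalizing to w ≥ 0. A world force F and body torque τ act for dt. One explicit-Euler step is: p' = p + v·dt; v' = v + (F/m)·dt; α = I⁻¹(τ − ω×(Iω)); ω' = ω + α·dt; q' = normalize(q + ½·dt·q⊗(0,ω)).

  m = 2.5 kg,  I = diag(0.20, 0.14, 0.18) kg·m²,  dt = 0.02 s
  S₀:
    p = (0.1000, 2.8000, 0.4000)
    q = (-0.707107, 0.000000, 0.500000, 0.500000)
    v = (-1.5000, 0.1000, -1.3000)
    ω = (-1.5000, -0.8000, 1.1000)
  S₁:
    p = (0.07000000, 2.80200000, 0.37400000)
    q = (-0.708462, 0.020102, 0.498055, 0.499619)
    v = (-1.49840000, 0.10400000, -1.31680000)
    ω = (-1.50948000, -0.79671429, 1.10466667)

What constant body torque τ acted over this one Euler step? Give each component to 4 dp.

τ = (-0.1300, -0.0100, -0.0300)

ω₁ − ω₀ = (-0.00948000, 0.00328571, 0.00466667)
gyro term ω₀×Iω₀ = (-0.0352, -0.0330, -0.0720)
I·α + gyro = (-0.1300, -0.0100, -0.0300)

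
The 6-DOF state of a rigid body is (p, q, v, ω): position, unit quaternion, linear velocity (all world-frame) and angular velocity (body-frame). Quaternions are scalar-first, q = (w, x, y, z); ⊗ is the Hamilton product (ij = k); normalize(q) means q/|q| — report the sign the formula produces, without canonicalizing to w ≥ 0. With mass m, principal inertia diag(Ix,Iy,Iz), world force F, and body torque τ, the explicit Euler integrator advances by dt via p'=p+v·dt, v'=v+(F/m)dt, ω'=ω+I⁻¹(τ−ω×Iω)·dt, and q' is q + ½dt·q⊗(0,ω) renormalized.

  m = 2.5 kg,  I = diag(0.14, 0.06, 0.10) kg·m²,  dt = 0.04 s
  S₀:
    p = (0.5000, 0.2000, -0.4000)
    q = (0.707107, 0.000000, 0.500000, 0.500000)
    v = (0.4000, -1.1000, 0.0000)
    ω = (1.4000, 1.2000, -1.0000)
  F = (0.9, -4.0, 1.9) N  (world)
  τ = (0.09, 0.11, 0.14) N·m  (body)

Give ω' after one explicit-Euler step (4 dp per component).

precession coupling ω×(Iω) = (-0.0480, -0.0560, -0.1344)
α = I⁻¹(τ − ω×Iω) = (0.9857, 2.7667, 2.7440)
ω + α·dt = (1.4394, 1.3107, -0.8902)

ω' = (1.4394, 1.3107, -0.8902)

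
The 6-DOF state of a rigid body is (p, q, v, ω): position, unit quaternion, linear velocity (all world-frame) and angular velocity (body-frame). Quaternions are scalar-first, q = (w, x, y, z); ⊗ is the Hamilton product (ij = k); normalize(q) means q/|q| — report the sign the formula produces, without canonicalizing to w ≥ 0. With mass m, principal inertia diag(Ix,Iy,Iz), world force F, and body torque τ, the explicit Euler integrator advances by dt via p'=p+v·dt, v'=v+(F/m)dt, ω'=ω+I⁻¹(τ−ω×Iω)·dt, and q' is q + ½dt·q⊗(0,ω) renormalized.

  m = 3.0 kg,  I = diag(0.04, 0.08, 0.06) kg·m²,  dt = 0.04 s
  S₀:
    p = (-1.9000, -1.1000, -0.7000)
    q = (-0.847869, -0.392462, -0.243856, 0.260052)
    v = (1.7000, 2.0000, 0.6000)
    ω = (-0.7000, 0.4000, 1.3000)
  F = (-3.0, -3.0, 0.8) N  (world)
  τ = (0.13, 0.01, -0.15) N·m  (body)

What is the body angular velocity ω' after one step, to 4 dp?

ω' = (-0.5596, 0.3959, 1.2075)

α = I⁻¹(τ − ω×Iω) = (3.5100, -0.1025, -2.3133)
ω' = ω + α·dt = (-0.5596, 0.3959, 1.2075)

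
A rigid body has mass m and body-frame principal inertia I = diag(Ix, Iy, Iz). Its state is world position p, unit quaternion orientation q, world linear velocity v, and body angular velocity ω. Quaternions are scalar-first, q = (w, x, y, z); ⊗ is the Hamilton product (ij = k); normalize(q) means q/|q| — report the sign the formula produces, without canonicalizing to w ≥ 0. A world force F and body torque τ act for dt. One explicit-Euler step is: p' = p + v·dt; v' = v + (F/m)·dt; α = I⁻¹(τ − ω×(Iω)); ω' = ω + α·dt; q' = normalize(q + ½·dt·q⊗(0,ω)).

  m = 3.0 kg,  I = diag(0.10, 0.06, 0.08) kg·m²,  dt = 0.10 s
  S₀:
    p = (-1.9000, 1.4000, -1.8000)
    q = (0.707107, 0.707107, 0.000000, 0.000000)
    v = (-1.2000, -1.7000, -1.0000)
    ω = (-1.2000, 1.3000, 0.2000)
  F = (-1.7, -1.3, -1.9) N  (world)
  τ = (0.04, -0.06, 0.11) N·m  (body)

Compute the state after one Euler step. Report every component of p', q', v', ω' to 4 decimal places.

p' = (-2.0200, 1.2300, -1.9000)
q' = (0.7466, 0.6621, 0.0387, 0.0528)
v' = (-1.2567, -1.7433, -1.0633)
ω' = (-1.1652, 1.2080, 0.2595)

α = I⁻¹(τ − ω×Iω) = (0.3480, -0.9200, 0.5950)
new body rate ω' = (-1.1652, 1.2080, 0.2595)
q⊗(0,ω) = (0.8485284, -0.8485284, 0.7778177, 1.0606605)
q' = normalize(q + ½dt·q⊗(0,ω)) = (0.7466, 0.6621, 0.0387, 0.0528)
a = F/m = (-0.5667, -0.4333, -0.6333)
new position p' = (-2.0200, 1.2300, -1.9000)
new velocity v' = (-1.2567, -1.7433, -1.0633)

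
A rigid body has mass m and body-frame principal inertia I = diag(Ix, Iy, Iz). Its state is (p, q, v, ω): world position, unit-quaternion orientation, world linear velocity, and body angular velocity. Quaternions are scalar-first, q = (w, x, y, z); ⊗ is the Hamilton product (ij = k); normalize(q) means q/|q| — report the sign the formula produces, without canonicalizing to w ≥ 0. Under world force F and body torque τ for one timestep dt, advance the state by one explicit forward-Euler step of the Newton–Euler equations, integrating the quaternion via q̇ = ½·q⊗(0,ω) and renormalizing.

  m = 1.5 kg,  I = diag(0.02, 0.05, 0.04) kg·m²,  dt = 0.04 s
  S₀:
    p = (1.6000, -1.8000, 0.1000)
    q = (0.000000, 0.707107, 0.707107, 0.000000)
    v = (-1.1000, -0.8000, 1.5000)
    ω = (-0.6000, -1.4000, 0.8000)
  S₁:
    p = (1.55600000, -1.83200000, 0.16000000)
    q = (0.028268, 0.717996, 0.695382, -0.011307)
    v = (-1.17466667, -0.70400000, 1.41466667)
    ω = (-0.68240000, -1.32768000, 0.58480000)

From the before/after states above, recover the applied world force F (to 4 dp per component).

Δv = v₁−v₀ = (-0.07466667, 0.09600000, -0.08533333)
m·(v₁−v₀)/dt = (-2.8000, 3.6000, -3.2000)

F = (-2.8000, 3.6000, -3.2000)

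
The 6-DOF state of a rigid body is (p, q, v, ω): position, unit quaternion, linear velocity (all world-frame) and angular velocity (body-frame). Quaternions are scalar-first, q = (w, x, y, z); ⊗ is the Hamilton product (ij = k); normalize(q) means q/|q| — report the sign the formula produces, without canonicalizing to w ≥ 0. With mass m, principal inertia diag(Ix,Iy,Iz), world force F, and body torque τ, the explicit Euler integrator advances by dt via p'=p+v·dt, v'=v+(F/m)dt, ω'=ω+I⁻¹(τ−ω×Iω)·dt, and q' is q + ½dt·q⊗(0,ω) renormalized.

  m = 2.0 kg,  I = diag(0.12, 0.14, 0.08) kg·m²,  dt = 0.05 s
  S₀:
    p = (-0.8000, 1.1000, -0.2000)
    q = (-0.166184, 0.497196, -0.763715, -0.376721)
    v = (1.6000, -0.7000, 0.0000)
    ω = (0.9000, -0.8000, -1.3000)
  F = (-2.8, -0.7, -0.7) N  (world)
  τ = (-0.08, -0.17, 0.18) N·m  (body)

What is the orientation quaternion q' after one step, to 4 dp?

q⊗(0,ω) = (-1.5481857, 0.5418871, 0.4402531, 0.5056259)
q' = normalize(q + ½dt·q⊗(0,ω)) = (-0.2047, 0.5102, -0.7520, -0.3637)

q' = (-0.2047, 0.5102, -0.7520, -0.3637)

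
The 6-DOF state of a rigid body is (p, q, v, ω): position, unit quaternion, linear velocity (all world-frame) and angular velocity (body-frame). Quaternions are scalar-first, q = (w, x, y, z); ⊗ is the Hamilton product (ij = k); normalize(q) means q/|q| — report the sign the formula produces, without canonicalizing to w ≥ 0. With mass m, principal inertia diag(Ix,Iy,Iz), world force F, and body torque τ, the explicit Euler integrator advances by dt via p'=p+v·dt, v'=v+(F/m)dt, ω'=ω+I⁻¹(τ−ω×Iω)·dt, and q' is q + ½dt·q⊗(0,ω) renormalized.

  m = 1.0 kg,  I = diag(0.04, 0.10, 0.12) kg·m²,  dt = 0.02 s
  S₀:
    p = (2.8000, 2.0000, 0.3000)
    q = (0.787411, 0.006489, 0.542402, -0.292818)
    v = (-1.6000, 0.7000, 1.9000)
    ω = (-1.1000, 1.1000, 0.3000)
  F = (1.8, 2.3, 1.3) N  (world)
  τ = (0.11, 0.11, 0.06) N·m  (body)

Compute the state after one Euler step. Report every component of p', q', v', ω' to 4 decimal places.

p' = (2.7680, 2.0140, 0.3380)
q' = (0.7823, 0.0027, 0.5542, -0.2844)
v' = (-1.5640, 0.7460, 1.9260)
ω' = (-1.0483, 1.1167, 0.3221)

new position p' = (2.7680, 2.0140, 0.3380)
v + (F/m)dt = (-1.5640, 0.7460, 1.9260)
precession coupling ω×(Iω) = (0.0066, 0.0264, -0.0726)
α = I⁻¹(τ − ω×Iω) = (2.5850, 0.8360, 1.1050)
ω + α·dt = (-1.0483, 1.1167, 0.3221)
q⊗(0,ω) = (-0.5016589, -0.3813317, 1.1863052, 0.8400034)
q' = normalize(q + ½dt·q⊗(0,ω)) = (0.7823, 0.0027, 0.5542, -0.2844)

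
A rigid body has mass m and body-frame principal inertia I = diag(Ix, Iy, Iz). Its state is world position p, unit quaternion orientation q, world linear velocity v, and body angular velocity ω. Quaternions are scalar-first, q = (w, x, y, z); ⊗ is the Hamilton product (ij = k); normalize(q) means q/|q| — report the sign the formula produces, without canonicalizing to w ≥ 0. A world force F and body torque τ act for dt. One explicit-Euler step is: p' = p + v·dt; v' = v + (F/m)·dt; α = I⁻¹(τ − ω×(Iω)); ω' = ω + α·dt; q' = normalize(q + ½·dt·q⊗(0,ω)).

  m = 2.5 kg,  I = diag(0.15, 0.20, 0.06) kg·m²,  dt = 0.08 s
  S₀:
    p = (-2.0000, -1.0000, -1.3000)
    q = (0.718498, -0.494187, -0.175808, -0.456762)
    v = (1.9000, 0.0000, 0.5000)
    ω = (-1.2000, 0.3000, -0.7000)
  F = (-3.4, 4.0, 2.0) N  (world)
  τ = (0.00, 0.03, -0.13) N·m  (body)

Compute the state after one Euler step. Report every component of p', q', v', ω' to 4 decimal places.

(τ − ω×Iω)/I = (-0.1960, -0.2280, -1.8667)
ω + α·dt = (-1.2157, 0.2818, -0.8493)
Hamilton product q⊗(0,ω) = (-0.8600154, -0.6021034, 0.4177329, -0.8621743)
q' = normalize(q + ½dt·q⊗(0,ω)) = (0.6830, -0.5174, -0.1588, -0.4905)
linear accel F/m = (-1.3600, 1.6000, 0.8000)
new position p' = (-1.8480, -1.0000, -1.2600)
v + (F/m)dt = (1.7912, 0.1280, 0.5640)

p' = (-1.8480, -1.0000, -1.2600)
q' = (0.6830, -0.5174, -0.1588, -0.4905)
v' = (1.7912, 0.1280, 0.5640)
ω' = (-1.2157, 0.2818, -0.8493)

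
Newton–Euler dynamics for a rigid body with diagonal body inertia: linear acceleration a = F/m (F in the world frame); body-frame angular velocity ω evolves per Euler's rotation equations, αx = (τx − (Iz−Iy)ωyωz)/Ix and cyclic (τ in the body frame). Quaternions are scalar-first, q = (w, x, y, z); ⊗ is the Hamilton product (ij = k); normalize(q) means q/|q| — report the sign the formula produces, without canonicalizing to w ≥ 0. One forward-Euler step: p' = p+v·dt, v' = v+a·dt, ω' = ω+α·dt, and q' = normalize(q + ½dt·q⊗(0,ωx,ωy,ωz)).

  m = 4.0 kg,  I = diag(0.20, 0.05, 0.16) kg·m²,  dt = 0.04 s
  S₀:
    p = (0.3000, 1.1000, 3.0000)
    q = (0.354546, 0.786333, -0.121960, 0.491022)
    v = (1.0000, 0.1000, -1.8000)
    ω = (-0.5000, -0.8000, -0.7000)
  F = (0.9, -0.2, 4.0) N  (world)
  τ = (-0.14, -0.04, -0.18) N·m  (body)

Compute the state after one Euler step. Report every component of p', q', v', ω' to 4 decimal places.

p' = (0.3400, 1.1040, 2.9280)
q' = (0.3672, 0.7921, -0.1215, 0.4721)
v' = (1.0090, 0.0980, -1.7600)
ω' = (-0.5403, -0.8432, -0.7300)

new position p' = (0.3400, 1.1040, 2.9280)
v' = v + a·dt = (1.0090, 0.0980, -1.7600)
α = I⁻¹(τ − ω×Iω) = (-1.0080, -1.0800, -0.7500)
new body rate ω' = (-0.5403, -0.8432, -0.7300)
Hamilton product q⊗(0,ω) = (0.6393139, 0.3009166, 0.0212853, -0.9382286)
q' = normalize(q + ½dt·q⊗(0,ω)) = (0.3672, 0.7921, -0.1215, 0.4721)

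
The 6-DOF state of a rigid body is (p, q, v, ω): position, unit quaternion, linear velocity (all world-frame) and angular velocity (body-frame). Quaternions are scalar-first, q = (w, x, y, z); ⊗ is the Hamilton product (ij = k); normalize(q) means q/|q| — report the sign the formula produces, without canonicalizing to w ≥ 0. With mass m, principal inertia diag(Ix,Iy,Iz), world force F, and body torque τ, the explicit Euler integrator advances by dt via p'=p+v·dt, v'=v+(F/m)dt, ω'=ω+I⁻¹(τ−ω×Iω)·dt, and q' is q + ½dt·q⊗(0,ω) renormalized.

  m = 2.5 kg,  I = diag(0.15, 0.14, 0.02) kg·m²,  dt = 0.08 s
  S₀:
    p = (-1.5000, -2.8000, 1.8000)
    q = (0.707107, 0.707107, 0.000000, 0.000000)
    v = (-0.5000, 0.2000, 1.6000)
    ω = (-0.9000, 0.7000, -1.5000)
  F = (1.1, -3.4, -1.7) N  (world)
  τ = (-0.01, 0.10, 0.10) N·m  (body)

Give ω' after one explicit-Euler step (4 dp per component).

angular accel α = (-0.9067, -0.5393, 4.6850)
new body rate ω' = (-0.9725, 0.6569, -1.1252)

ω' = (-0.9725, 0.6569, -1.1252)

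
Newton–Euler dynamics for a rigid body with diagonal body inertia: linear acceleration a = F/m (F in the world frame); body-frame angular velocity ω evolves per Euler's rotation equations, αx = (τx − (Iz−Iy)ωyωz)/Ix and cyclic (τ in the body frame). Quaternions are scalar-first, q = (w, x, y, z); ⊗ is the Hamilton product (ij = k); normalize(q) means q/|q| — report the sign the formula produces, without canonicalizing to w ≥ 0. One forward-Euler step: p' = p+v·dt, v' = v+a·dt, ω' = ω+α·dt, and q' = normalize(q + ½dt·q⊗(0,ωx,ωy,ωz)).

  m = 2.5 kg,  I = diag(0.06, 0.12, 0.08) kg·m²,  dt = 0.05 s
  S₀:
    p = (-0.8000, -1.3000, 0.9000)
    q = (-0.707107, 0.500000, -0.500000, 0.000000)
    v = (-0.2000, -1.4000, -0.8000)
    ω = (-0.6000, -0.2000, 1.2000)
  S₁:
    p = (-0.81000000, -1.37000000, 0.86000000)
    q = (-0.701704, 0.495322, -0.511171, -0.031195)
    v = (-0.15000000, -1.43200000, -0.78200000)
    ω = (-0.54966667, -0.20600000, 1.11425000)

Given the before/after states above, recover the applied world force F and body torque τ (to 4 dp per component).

F = (2.5000, -1.6000, 0.9000)
τ = (0.0700, 0.0000, -0.1300)

rate change Δω = (0.05033333, -0.00600000, -0.08575000)
τ = I·(Δω/dt) + ω₀×(Iω₀) = (0.0700, 0.0000, -0.1300)
Δv = v₁−v₀ = (0.05000000, -0.03200000, 0.01800000)
F = m·Δv/dt = (2.5000, -1.6000, 0.9000)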